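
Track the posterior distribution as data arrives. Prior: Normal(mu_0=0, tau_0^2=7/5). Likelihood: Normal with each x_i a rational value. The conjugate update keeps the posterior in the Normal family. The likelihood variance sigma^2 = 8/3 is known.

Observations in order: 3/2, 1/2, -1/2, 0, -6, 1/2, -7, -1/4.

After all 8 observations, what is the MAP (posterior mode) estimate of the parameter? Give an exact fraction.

-945/832

obs 1: x=3/2 → posterior Normal(63/122, 56/61)
obs 2: x=1/2 → posterior Normal(21/41, 28/41)
obs 3: x=-1/2 → posterior Normal(63/206, 56/103)
obs 4: x=0 → posterior Normal(63/248, 14/31)
obs 5: x=-6 → posterior Normal(-189/290, 56/145)
obs 6: x=1/2 → posterior Normal(-42/83, 28/83)
obs 7: x=-7 → posterior Normal(-21/17, 56/187)
obs 8: x=-1/4 → posterior Normal(-945/832, 7/26)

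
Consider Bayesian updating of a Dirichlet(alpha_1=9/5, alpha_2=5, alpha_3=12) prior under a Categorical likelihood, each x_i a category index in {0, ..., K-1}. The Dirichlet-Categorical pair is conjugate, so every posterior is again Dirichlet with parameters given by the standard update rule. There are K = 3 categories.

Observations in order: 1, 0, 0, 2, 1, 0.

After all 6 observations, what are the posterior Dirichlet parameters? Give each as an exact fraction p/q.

alpha_1=24/5, alpha_2=7, alpha_3=13

obs 1: x=1 → posterior Dirichlet(9/5, 6, 12)
obs 2: x=0 → posterior Dirichlet(14/5, 6, 12)
obs 3: x=0 → posterior Dirichlet(19/5, 6, 12)
obs 4: x=2 → posterior Dirichlet(19/5, 6, 13)
obs 5: x=1 → posterior Dirichlet(19/5, 7, 13)
obs 6: x=0 → posterior Dirichlet(24/5, 7, 13)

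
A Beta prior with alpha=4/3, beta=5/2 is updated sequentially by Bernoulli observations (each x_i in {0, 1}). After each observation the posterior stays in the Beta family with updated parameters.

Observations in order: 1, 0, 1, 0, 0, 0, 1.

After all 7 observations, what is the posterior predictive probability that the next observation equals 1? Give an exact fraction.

obs 1: x=1 → posterior Beta(7/3, 5/2)
obs 2: x=0 → posterior Beta(7/3, 7/2)
obs 3: x=1 → posterior Beta(10/3, 7/2)
obs 4: x=0 → posterior Beta(10/3, 9/2)
obs 5: x=0 → posterior Beta(10/3, 11/2)
obs 6: x=0 → posterior Beta(10/3, 13/2)
obs 7: x=1 → posterior Beta(13/3, 13/2)

2/5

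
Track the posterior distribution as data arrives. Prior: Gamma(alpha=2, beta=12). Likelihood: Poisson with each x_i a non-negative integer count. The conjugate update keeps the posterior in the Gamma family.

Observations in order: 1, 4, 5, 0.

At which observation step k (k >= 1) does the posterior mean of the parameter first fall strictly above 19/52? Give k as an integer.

obs 1: x=1 → posterior Gamma(3, 13)
obs 2: x=4 → posterior Gamma(7, 14)
obs 3: x=5 → posterior Gamma(12, 15)
obs 4: x=0 → posterior Gamma(12, 16)

k = 2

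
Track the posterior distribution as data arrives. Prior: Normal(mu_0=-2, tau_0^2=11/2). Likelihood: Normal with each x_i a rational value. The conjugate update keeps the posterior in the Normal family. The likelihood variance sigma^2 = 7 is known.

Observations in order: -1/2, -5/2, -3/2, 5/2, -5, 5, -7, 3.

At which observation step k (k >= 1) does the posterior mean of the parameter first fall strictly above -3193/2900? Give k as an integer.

k = 4

obs 1: x=-1/2 → posterior Normal(-67/50, 77/25)
obs 2: x=-5/2 → posterior Normal(-61/36, 77/36)
obs 3: x=-3/2 → posterior Normal(-155/94, 77/47)
obs 4: x=5/2 → posterior Normal(-25/29, 77/58)
obs 5: x=-5 → posterior Normal(-35/23, 77/69)
obs 6: x=5 → posterior Normal(-5/8, 77/80)
obs 7: x=-7 → posterior Normal(-127/91, 11/13)
obs 8: x=3 → posterior Normal(-47/51, 77/102)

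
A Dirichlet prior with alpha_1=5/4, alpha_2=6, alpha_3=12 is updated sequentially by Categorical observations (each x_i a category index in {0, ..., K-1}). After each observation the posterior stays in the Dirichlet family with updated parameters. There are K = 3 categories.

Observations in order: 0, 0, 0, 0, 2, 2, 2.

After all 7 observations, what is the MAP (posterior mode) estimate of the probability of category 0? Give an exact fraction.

obs 1: x=0 → posterior Dirichlet(9/4, 6, 12)
obs 2: x=0 → posterior Dirichlet(13/4, 6, 12)
obs 3: x=0 → posterior Dirichlet(17/4, 6, 12)
obs 4: x=0 → posterior Dirichlet(21/4, 6, 12)
obs 5: x=2 → posterior Dirichlet(21/4, 6, 13)
obs 6: x=2 → posterior Dirichlet(21/4, 6, 14)
obs 7: x=2 → posterior Dirichlet(21/4, 6, 15)

17/93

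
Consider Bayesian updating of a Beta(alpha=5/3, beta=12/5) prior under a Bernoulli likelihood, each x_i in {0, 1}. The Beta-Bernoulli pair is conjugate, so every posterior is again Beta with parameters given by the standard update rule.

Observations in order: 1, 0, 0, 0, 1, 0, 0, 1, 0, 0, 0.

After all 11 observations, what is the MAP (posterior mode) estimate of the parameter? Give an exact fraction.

55/196

obs 1: x=1 → posterior Beta(8/3, 12/5)
obs 2: x=0 → posterior Beta(8/3, 17/5)
obs 3: x=0 → posterior Beta(8/3, 22/5)
obs 4: x=0 → posterior Beta(8/3, 27/5)
obs 5: x=1 → posterior Beta(11/3, 27/5)
obs 6: x=0 → posterior Beta(11/3, 32/5)
obs 7: x=0 → posterior Beta(11/3, 37/5)
obs 8: x=1 → posterior Beta(14/3, 37/5)
obs 9: x=0 → posterior Beta(14/3, 42/5)
obs 10: x=0 → posterior Beta(14/3, 47/5)
obs 11: x=0 → posterior Beta(14/3, 52/5)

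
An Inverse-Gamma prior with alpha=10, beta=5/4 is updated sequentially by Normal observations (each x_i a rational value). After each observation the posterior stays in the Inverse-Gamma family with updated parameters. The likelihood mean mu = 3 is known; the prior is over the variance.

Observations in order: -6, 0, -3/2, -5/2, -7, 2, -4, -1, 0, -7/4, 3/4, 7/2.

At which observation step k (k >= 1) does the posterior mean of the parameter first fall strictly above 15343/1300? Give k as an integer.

obs 1: x=-6 → posterior Inverse-Gamma(21/2, 167/4)
obs 2: x=0 → posterior Inverse-Gamma(11, 185/4)
obs 3: x=-3/2 → posterior Inverse-Gamma(23/2, 451/8)
obs 4: x=-5/2 → posterior Inverse-Gamma(12, 143/2)
obs 5: x=-7 → posterior Inverse-Gamma(25/2, 243/2)
obs 6: x=2 → posterior Inverse-Gamma(13, 122)
obs 7: x=-4 → posterior Inverse-Gamma(27/2, 293/2)
obs 8: x=-1 → posterior Inverse-Gamma(14, 309/2)
obs 9: x=0 → posterior Inverse-Gamma(29/2, 159)
obs 10: x=-7/4 → posterior Inverse-Gamma(15, 5449/32)
obs 11: x=3/4 → posterior Inverse-Gamma(31/2, 2765/16)
obs 12: x=7/2 → posterior Inverse-Gamma(16, 2767/16)

k = 8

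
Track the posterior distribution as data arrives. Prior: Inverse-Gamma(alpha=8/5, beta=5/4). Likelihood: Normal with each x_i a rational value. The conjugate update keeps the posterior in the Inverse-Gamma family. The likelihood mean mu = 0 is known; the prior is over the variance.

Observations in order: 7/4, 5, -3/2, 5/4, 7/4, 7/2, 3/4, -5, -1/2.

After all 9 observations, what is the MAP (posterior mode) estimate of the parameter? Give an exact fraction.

obs 1: x=7/4 → posterior Inverse-Gamma(21/10, 89/32)
obs 2: x=5 → posterior Inverse-Gamma(13/5, 489/32)
obs 3: x=-3/2 → posterior Inverse-Gamma(31/10, 525/32)
obs 4: x=5/4 → posterior Inverse-Gamma(18/5, 275/16)
obs 5: x=7/4 → posterior Inverse-Gamma(41/10, 599/32)
obs 6: x=7/2 → posterior Inverse-Gamma(23/5, 795/32)
obs 7: x=3/4 → posterior Inverse-Gamma(51/10, 201/8)
obs 8: x=-5 → posterior Inverse-Gamma(28/5, 301/8)
obs 9: x=-1/2 → posterior Inverse-Gamma(61/10, 151/4)

755/142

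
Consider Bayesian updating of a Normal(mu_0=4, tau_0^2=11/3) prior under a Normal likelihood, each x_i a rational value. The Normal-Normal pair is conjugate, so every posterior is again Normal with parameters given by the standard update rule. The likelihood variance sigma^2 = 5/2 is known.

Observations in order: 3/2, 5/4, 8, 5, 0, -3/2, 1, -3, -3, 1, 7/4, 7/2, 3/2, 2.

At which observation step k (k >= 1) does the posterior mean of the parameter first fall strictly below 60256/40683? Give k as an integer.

k = 9

obs 1: x=3/2 → posterior Normal(93/37, 55/37)
obs 2: x=5/4 → posterior Normal(241/118, 55/59)
obs 3: x=8 → posterior Normal(593/162, 55/81)
obs 4: x=5 → posterior Normal(813/206, 55/103)
obs 5: x=0 → posterior Normal(813/250, 11/25)
obs 6: x=-3/2 → posterior Normal(249/98, 55/147)
obs 7: x=1 → posterior Normal(791/338, 55/169)
obs 8: x=-3 → posterior Normal(659/382, 55/191)
obs 9: x=-3 → posterior Normal(527/426, 55/213)
obs 10: x=1 → posterior Normal(571/470, 11/47)
obs 11: x=7/4 → posterior Normal(324/257, 55/257)
obs 12: x=7/2 → posterior Normal(401/279, 55/279)
obs 13: x=3/2 → posterior Normal(62/43, 55/301)
obs 14: x=2 → posterior Normal(478/323, 55/323)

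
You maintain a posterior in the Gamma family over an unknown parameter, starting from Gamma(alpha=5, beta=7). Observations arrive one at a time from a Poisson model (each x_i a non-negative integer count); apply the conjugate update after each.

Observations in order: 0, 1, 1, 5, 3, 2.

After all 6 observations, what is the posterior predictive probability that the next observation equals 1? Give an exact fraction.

obs 1: x=0 → posterior Gamma(5, 8)
obs 2: x=1 → posterior Gamma(6, 9)
obs 3: x=1 → posterior Gamma(7, 10)
obs 4: x=5 → posterior Gamma(12, 11)
obs 5: x=3 → posterior Gamma(15, 12)
obs 6: x=2 → posterior Gamma(17, 13)

147057070629482744861/426878854210636742656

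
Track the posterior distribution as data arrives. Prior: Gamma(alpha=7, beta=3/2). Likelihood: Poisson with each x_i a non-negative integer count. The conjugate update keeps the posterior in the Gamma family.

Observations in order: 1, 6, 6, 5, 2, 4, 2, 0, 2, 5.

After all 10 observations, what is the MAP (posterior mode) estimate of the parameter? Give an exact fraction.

obs 1: x=1 → posterior Gamma(8, 5/2)
obs 2: x=6 → posterior Gamma(14, 7/2)
obs 3: x=6 → posterior Gamma(20, 9/2)
obs 4: x=5 → posterior Gamma(25, 11/2)
obs 5: x=2 → posterior Gamma(27, 13/2)
obs 6: x=4 → posterior Gamma(31, 15/2)
obs 7: x=2 → posterior Gamma(33, 17/2)
obs 8: x=0 → posterior Gamma(33, 19/2)
obs 9: x=2 → posterior Gamma(35, 21/2)
obs 10: x=5 → posterior Gamma(40, 23/2)

78/23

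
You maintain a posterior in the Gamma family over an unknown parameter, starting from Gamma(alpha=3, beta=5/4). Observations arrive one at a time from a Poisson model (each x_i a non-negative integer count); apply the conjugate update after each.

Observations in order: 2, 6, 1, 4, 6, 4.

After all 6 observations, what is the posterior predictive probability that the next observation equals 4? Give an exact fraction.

71125822382929339584723365149076993677240064/399186354168439917508776253303356601025056761

obs 1: x=2 → posterior Gamma(5, 9/4)
obs 2: x=6 → posterior Gamma(11, 13/4)
obs 3: x=1 → posterior Gamma(12, 17/4)
obs 4: x=4 → posterior Gamma(16, 21/4)
obs 5: x=6 → posterior Gamma(22, 25/4)
obs 6: x=4 → posterior Gamma(26, 29/4)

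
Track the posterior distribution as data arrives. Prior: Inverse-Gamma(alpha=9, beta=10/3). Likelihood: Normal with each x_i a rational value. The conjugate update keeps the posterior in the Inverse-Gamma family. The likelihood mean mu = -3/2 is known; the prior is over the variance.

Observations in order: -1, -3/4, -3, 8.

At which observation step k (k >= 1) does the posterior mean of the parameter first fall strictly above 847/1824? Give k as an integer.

k = 3

obs 1: x=-1 → posterior Inverse-Gamma(19/2, 83/24)
obs 2: x=-3/4 → posterior Inverse-Gamma(10, 359/96)
obs 3: x=-3 → posterior Inverse-Gamma(21/2, 467/96)
obs 4: x=8 → posterior Inverse-Gamma(11, 4799/96)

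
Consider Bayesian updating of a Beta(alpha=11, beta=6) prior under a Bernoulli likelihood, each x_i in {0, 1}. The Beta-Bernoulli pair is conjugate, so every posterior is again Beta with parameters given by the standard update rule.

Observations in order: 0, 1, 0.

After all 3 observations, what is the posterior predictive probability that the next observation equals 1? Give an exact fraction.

obs 1: x=0 → posterior Beta(11, 7)
obs 2: x=1 → posterior Beta(12, 7)
obs 3: x=0 → posterior Beta(12, 8)

3/5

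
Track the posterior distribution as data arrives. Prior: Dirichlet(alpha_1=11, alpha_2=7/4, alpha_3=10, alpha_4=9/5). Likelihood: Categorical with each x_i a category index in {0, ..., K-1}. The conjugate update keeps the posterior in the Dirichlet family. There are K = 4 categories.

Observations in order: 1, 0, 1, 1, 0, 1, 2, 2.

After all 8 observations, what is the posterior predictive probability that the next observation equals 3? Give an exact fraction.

12/217

obs 1: x=1 → posterior Dirichlet(11, 11/4, 10, 9/5)
obs 2: x=0 → posterior Dirichlet(12, 11/4, 10, 9/5)
obs 3: x=1 → posterior Dirichlet(12, 15/4, 10, 9/5)
obs 4: x=1 → posterior Dirichlet(12, 19/4, 10, 9/5)
obs 5: x=0 → posterior Dirichlet(13, 19/4, 10, 9/5)
obs 6: x=1 → posterior Dirichlet(13, 23/4, 10, 9/5)
obs 7: x=2 → posterior Dirichlet(13, 23/4, 11, 9/5)
obs 8: x=2 → posterior Dirichlet(13, 23/4, 12, 9/5)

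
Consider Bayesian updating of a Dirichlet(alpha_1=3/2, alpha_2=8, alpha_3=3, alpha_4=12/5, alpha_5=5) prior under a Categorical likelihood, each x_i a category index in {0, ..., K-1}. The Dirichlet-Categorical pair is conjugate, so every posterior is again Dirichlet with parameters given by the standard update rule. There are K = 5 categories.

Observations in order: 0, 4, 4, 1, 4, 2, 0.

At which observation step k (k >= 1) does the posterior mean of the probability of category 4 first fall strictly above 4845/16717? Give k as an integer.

obs 1: x=0 → posterior Dirichlet(5/2, 8, 3, 12/5, 5)
obs 2: x=4 → posterior Dirichlet(5/2, 8, 3, 12/5, 6)
obs 3: x=4 → posterior Dirichlet(5/2, 8, 3, 12/5, 7)
obs 4: x=1 → posterior Dirichlet(5/2, 9, 3, 12/5, 7)
obs 5: x=4 → posterior Dirichlet(5/2, 9, 3, 12/5, 8)
obs 6: x=2 → posterior Dirichlet(5/2, 9, 4, 12/5, 8)
obs 7: x=0 → posterior Dirichlet(7/2, 9, 4, 12/5, 8)

k = 3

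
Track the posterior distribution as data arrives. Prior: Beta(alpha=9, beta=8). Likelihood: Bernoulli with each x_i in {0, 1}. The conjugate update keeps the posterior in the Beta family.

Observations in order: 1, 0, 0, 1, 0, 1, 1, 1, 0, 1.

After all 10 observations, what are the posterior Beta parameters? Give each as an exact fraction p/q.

obs 1: x=1 → posterior Beta(10, 8)
obs 2: x=0 → posterior Beta(10, 9)
obs 3: x=0 → posterior Beta(10, 10)
obs 4: x=1 → posterior Beta(11, 10)
obs 5: x=0 → posterior Beta(11, 11)
obs 6: x=1 → posterior Beta(12, 11)
obs 7: x=1 → posterior Beta(13, 11)
obs 8: x=1 → posterior Beta(14, 11)
obs 9: x=0 → posterior Beta(14, 12)
obs 10: x=1 → posterior Beta(15, 12)

alpha=15, beta=12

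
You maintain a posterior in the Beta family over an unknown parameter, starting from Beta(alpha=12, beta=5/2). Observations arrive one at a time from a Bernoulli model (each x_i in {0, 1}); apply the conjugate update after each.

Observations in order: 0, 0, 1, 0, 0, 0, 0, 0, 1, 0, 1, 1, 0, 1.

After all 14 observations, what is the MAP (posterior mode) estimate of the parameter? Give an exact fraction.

32/53

obs 1: x=0 → posterior Beta(12, 7/2)
obs 2: x=0 → posterior Beta(12, 9/2)
obs 3: x=1 → posterior Beta(13, 9/2)
obs 4: x=0 → posterior Beta(13, 11/2)
obs 5: x=0 → posterior Beta(13, 13/2)
obs 6: x=0 → posterior Beta(13, 15/2)
obs 7: x=0 → posterior Beta(13, 17/2)
obs 8: x=0 → posterior Beta(13, 19/2)
obs 9: x=1 → posterior Beta(14, 19/2)
obs 10: x=0 → posterior Beta(14, 21/2)
obs 11: x=1 → posterior Beta(15, 21/2)
obs 12: x=1 → posterior Beta(16, 21/2)
obs 13: x=0 → posterior Beta(16, 23/2)
obs 14: x=1 → posterior Beta(17, 23/2)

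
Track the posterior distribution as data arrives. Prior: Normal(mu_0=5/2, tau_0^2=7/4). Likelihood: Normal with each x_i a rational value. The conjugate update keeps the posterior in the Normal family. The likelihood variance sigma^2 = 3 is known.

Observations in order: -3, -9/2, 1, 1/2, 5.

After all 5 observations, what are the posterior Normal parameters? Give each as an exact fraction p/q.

obs 1: x=-3 → posterior Normal(9/19, 21/19)
obs 2: x=-9/2 → posterior Normal(-45/52, 21/26)
obs 3: x=1 → posterior Normal(-31/66, 7/11)
obs 4: x=1/2 → posterior Normal(-3/10, 21/40)
obs 5: x=5 → posterior Normal(23/47, 21/47)

mu_0=23/47, tau_0^2=21/47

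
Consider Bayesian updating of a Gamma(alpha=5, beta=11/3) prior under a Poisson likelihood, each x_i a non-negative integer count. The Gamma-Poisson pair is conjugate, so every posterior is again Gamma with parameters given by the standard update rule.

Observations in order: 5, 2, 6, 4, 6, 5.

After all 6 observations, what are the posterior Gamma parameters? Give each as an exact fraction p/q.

obs 1: x=5 → posterior Gamma(10, 14/3)
obs 2: x=2 → posterior Gamma(12, 17/3)
obs 3: x=6 → posterior Gamma(18, 20/3)
obs 4: x=4 → posterior Gamma(22, 23/3)
obs 5: x=6 → posterior Gamma(28, 26/3)
obs 6: x=5 → posterior Gamma(33, 29/3)

alpha=33, beta=29/3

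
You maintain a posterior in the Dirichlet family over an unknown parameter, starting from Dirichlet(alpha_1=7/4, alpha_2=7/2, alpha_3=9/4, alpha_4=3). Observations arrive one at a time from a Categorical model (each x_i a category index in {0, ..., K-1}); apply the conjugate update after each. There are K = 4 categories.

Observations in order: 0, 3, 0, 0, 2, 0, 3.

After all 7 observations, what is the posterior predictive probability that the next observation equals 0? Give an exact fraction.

obs 1: x=0 → posterior Dirichlet(11/4, 7/2, 9/4, 3)
obs 2: x=3 → posterior Dirichlet(11/4, 7/2, 9/4, 4)
obs 3: x=0 → posterior Dirichlet(15/4, 7/2, 9/4, 4)
obs 4: x=0 → posterior Dirichlet(19/4, 7/2, 9/4, 4)
obs 5: x=2 → posterior Dirichlet(19/4, 7/2, 13/4, 4)
obs 6: x=0 → posterior Dirichlet(23/4, 7/2, 13/4, 4)
obs 7: x=3 → posterior Dirichlet(23/4, 7/2, 13/4, 5)

23/70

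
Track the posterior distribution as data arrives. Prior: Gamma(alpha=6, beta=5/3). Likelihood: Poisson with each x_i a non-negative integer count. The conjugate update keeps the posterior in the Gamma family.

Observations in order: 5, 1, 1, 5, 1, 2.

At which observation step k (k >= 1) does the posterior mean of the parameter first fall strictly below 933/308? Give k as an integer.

obs 1: x=5 → posterior Gamma(11, 8/3)
obs 2: x=1 → posterior Gamma(12, 11/3)
obs 3: x=1 → posterior Gamma(13, 14/3)
obs 4: x=5 → posterior Gamma(18, 17/3)
obs 5: x=1 → posterior Gamma(19, 20/3)
obs 6: x=2 → posterior Gamma(21, 23/3)

k = 3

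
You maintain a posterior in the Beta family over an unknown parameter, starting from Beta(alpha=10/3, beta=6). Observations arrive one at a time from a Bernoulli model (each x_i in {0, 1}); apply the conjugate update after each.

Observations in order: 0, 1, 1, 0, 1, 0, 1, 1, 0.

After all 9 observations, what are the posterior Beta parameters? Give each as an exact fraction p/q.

alpha=25/3, beta=10

obs 1: x=0 → posterior Beta(10/3, 7)
obs 2: x=1 → posterior Beta(13/3, 7)
obs 3: x=1 → posterior Beta(16/3, 7)
obs 4: x=0 → posterior Beta(16/3, 8)
obs 5: x=1 → posterior Beta(19/3, 8)
obs 6: x=0 → posterior Beta(19/3, 9)
obs 7: x=1 → posterior Beta(22/3, 9)
obs 8: x=1 → posterior Beta(25/3, 9)
obs 9: x=0 → posterior Beta(25/3, 10)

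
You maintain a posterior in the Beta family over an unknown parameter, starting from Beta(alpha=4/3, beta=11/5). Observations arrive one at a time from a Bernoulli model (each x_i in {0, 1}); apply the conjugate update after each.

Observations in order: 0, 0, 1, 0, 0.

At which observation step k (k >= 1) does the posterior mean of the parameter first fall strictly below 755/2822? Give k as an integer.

k = 2

obs 1: x=0 → posterior Beta(4/3, 16/5)
obs 2: x=0 → posterior Beta(4/3, 21/5)
obs 3: x=1 → posterior Beta(7/3, 21/5)
obs 4: x=0 → posterior Beta(7/3, 26/5)
obs 5: x=0 → posterior Beta(7/3, 31/5)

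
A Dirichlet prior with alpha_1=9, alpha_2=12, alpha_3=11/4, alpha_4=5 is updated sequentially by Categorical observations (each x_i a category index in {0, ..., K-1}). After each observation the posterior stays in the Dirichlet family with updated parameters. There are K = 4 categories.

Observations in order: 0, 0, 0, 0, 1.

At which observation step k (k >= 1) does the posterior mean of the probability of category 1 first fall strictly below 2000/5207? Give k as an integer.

obs 1: x=0 → posterior Dirichlet(10, 12, 11/4, 5)
obs 2: x=0 → posterior Dirichlet(11, 12, 11/4, 5)
obs 3: x=0 → posterior Dirichlet(12, 12, 11/4, 5)
obs 4: x=0 → posterior Dirichlet(13, 12, 11/4, 5)
obs 5: x=1 → posterior Dirichlet(13, 13, 11/4, 5)

k = 3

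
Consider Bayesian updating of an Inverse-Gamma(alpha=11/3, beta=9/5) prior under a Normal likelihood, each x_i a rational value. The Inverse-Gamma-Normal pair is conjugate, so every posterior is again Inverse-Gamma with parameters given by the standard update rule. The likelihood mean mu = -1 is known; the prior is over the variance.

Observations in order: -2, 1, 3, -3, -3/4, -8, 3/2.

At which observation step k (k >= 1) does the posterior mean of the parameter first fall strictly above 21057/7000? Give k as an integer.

obs 1: x=-2 → posterior Inverse-Gamma(25/6, 23/10)
obs 2: x=1 → posterior Inverse-Gamma(14/3, 43/10)
obs 3: x=3 → posterior Inverse-Gamma(31/6, 123/10)
obs 4: x=-3 → posterior Inverse-Gamma(17/3, 143/10)
obs 5: x=-3/4 → posterior Inverse-Gamma(37/6, 2293/160)
obs 6: x=-8 → posterior Inverse-Gamma(20/3, 6213/160)
obs 7: x=3/2 → posterior Inverse-Gamma(43/6, 6713/160)

k = 4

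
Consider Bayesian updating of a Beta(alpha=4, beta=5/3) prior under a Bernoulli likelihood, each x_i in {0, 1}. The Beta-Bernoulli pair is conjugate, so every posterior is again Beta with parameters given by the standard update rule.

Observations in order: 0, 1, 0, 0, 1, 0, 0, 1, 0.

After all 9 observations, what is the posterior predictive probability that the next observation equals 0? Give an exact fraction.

23/44

obs 1: x=0 → posterior Beta(4, 8/3)
obs 2: x=1 → posterior Beta(5, 8/3)
obs 3: x=0 → posterior Beta(5, 11/3)
obs 4: x=0 → posterior Beta(5, 14/3)
obs 5: x=1 → posterior Beta(6, 14/3)
obs 6: x=0 → posterior Beta(6, 17/3)
obs 7: x=0 → posterior Beta(6, 20/3)
obs 8: x=1 → posterior Beta(7, 20/3)
obs 9: x=0 → posterior Beta(7, 23/3)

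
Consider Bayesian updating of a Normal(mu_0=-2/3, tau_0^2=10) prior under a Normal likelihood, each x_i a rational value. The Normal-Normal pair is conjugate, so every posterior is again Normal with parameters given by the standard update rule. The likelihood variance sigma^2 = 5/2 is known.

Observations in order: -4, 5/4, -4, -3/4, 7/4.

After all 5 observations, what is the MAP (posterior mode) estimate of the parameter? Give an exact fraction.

-71/63

obs 1: x=-4 → posterior Normal(-10/3, 2)
obs 2: x=5/4 → posterior Normal(-35/27, 10/9)
obs 3: x=-4 → posterior Normal(-83/39, 10/13)
obs 4: x=-3/4 → posterior Normal(-92/51, 10/17)
obs 5: x=7/4 → posterior Normal(-71/63, 10/21)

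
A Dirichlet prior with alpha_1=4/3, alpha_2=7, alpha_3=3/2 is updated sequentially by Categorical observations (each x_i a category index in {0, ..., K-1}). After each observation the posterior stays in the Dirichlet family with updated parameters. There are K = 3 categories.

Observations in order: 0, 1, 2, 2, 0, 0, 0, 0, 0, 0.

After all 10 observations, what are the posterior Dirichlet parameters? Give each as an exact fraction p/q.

alpha_1=25/3, alpha_2=8, alpha_3=7/2

obs 1: x=0 → posterior Dirichlet(7/3, 7, 3/2)
obs 2: x=1 → posterior Dirichlet(7/3, 8, 3/2)
obs 3: x=2 → posterior Dirichlet(7/3, 8, 5/2)
obs 4: x=2 → posterior Dirichlet(7/3, 8, 7/2)
obs 5: x=0 → posterior Dirichlet(10/3, 8, 7/2)
obs 6: x=0 → posterior Dirichlet(13/3, 8, 7/2)
obs 7: x=0 → posterior Dirichlet(16/3, 8, 7/2)
obs 8: x=0 → posterior Dirichlet(19/3, 8, 7/2)
obs 9: x=0 → posterior Dirichlet(22/3, 8, 7/2)
obs 10: x=0 → posterior Dirichlet(25/3, 8, 7/2)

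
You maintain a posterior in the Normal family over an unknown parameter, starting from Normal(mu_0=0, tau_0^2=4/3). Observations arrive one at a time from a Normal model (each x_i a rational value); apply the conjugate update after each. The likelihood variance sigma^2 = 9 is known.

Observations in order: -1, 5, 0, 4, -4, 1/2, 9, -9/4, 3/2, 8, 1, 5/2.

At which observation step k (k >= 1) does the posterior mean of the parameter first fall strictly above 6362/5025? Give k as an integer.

k = 12

obs 1: x=-1 → posterior Normal(-4/31, 36/31)
obs 2: x=5 → posterior Normal(16/35, 36/35)
obs 3: x=0 → posterior Normal(16/39, 12/13)
obs 4: x=4 → posterior Normal(32/43, 36/43)
obs 5: x=-4 → posterior Normal(16/47, 36/47)
obs 6: x=1/2 → posterior Normal(6/17, 12/17)
obs 7: x=9 → posterior Normal(54/55, 36/55)
obs 8: x=-9/4 → posterior Normal(45/59, 36/59)
obs 9: x=3/2 → posterior Normal(17/21, 4/7)
obs 10: x=8 → posterior Normal(83/67, 36/67)
obs 11: x=1 → posterior Normal(87/71, 36/71)
obs 12: x=5/2 → posterior Normal(97/75, 12/25)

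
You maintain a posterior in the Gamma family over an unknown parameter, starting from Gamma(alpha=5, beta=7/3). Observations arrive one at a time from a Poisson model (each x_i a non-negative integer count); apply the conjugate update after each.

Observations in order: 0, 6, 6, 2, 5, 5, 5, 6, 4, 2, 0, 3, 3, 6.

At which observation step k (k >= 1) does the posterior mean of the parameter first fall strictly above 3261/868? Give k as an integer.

k = 8

obs 1: x=0 → posterior Gamma(5, 10/3)
obs 2: x=6 → posterior Gamma(11, 13/3)
obs 3: x=6 → posterior Gamma(17, 16/3)
obs 4: x=2 → posterior Gamma(19, 19/3)
obs 5: x=5 → posterior Gamma(24, 22/3)
obs 6: x=5 → posterior Gamma(29, 25/3)
obs 7: x=5 → posterior Gamma(34, 28/3)
obs 8: x=6 → posterior Gamma(40, 31/3)
obs 9: x=4 → posterior Gamma(44, 34/3)
obs 10: x=2 → posterior Gamma(46, 37/3)
obs 11: x=0 → posterior Gamma(46, 40/3)
obs 12: x=3 → posterior Gamma(49, 43/3)
obs 13: x=3 → posterior Gamma(52, 46/3)
obs 14: x=6 → posterior Gamma(58, 49/3)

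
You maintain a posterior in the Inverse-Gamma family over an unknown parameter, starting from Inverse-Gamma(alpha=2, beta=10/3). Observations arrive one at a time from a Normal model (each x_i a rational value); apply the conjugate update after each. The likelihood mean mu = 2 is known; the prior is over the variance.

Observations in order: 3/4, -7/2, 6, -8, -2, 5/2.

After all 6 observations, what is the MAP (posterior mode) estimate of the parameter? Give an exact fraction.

obs 1: x=3/4 → posterior Inverse-Gamma(5/2, 395/96)
obs 2: x=-7/2 → posterior Inverse-Gamma(3, 1847/96)
obs 3: x=6 → posterior Inverse-Gamma(7/2, 2615/96)
obs 4: x=-8 → posterior Inverse-Gamma(4, 7415/96)
obs 5: x=-2 → posterior Inverse-Gamma(9/2, 8183/96)
obs 6: x=5/2 → posterior Inverse-Gamma(5, 8195/96)

8195/576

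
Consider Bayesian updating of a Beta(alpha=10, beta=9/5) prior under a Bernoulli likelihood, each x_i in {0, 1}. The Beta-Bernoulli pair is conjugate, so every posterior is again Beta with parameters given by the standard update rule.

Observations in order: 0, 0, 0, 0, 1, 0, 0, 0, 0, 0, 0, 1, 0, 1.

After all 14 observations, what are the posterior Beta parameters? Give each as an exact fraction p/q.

alpha=13, beta=64/5

obs 1: x=0 → posterior Beta(10, 14/5)
obs 2: x=0 → posterior Beta(10, 19/5)
obs 3: x=0 → posterior Beta(10, 24/5)
obs 4: x=0 → posterior Beta(10, 29/5)
obs 5: x=1 → posterior Beta(11, 29/5)
obs 6: x=0 → posterior Beta(11, 34/5)
obs 7: x=0 → posterior Beta(11, 39/5)
obs 8: x=0 → posterior Beta(11, 44/5)
obs 9: x=0 → posterior Beta(11, 49/5)
obs 10: x=0 → posterior Beta(11, 54/5)
obs 11: x=0 → posterior Beta(11, 59/5)
obs 12: x=1 → posterior Beta(12, 59/5)
obs 13: x=0 → posterior Beta(12, 64/5)
obs 14: x=1 → posterior Beta(13, 64/5)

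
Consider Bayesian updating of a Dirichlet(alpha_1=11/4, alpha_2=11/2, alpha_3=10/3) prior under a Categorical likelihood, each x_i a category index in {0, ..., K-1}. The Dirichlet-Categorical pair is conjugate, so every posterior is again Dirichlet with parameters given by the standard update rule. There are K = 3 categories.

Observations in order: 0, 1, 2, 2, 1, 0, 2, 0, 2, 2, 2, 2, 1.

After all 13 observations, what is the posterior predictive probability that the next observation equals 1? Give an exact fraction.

obs 1: x=0 → posterior Dirichlet(15/4, 11/2, 10/3)
obs 2: x=1 → posterior Dirichlet(15/4, 13/2, 10/3)
obs 3: x=2 → posterior Dirichlet(15/4, 13/2, 13/3)
obs 4: x=2 → posterior Dirichlet(15/4, 13/2, 16/3)
obs 5: x=1 → posterior Dirichlet(15/4, 15/2, 16/3)
obs 6: x=0 → posterior Dirichlet(19/4, 15/2, 16/3)
obs 7: x=2 → posterior Dirichlet(19/4, 15/2, 19/3)
obs 8: x=0 → posterior Dirichlet(23/4, 15/2, 19/3)
obs 9: x=2 → posterior Dirichlet(23/4, 15/2, 22/3)
obs 10: x=2 → posterior Dirichlet(23/4, 15/2, 25/3)
obs 11: x=2 → posterior Dirichlet(23/4, 15/2, 28/3)
obs 12: x=2 → posterior Dirichlet(23/4, 15/2, 31/3)
obs 13: x=1 → posterior Dirichlet(23/4, 17/2, 31/3)

102/295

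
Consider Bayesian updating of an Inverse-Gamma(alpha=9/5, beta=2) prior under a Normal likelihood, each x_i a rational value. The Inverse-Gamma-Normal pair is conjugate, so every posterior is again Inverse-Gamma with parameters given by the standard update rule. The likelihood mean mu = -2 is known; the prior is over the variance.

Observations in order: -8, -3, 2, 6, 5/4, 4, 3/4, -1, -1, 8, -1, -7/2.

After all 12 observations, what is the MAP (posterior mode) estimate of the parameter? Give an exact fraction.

11215/704

obs 1: x=-8 → posterior Inverse-Gamma(23/10, 20)
obs 2: x=-3 → posterior Inverse-Gamma(14/5, 41/2)
obs 3: x=2 → posterior Inverse-Gamma(33/10, 57/2)
obs 4: x=6 → posterior Inverse-Gamma(19/5, 121/2)
obs 5: x=5/4 → posterior Inverse-Gamma(43/10, 2105/32)
obs 6: x=4 → posterior Inverse-Gamma(24/5, 2681/32)
obs 7: x=3/4 → posterior Inverse-Gamma(53/10, 1401/16)
obs 8: x=-1 → posterior Inverse-Gamma(29/5, 1409/16)
obs 9: x=-1 → posterior Inverse-Gamma(63/10, 1417/16)
obs 10: x=8 → posterior Inverse-Gamma(34/5, 2217/16)
obs 11: x=-1 → posterior Inverse-Gamma(73/10, 2225/16)
obs 12: x=-7/2 → posterior Inverse-Gamma(39/5, 2243/16)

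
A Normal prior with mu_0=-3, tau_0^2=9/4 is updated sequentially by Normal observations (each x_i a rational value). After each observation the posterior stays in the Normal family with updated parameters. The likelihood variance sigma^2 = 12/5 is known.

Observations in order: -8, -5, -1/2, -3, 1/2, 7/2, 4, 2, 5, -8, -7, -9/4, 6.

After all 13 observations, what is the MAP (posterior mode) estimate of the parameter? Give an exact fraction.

-957/844

obs 1: x=-8 → posterior Normal(-168/31, 36/31)
obs 2: x=-5 → posterior Normal(-243/46, 18/23)
obs 3: x=-1/2 → posterior Normal(-501/122, 36/61)
obs 4: x=-3 → posterior Normal(-591/152, 9/19)
obs 5: x=1/2 → posterior Normal(-288/91, 36/91)
obs 6: x=7/2 → posterior Normal(-471/212, 18/53)
obs 7: x=4 → posterior Normal(-351/242, 36/121)
obs 8: x=2 → posterior Normal(-291/272, 9/34)
obs 9: x=5 → posterior Normal(-141/302, 36/151)
obs 10: x=-8 → posterior Normal(-381/332, 18/83)
obs 11: x=-7 → posterior Normal(-591/362, 36/181)
obs 12: x=-9/4 → posterior Normal(-1317/784, 9/49)
obs 13: x=6 → posterior Normal(-957/844, 36/211)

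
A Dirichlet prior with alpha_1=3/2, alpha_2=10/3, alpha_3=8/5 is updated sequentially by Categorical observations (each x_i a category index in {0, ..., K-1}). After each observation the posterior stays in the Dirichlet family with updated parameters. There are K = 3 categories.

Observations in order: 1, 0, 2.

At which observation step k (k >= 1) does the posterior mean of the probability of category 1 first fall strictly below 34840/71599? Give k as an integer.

k = 3

obs 1: x=1 → posterior Dirichlet(3/2, 13/3, 8/5)
obs 2: x=0 → posterior Dirichlet(5/2, 13/3, 8/5)
obs 3: x=2 → posterior Dirichlet(5/2, 13/3, 13/5)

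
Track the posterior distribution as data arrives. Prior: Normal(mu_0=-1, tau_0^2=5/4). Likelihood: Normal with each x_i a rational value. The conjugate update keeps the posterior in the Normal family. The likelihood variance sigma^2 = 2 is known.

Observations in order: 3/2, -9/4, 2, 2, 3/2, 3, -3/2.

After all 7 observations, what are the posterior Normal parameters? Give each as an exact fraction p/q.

obs 1: x=3/2 → posterior Normal(-1/26, 10/13)
obs 2: x=-9/4 → posterior Normal(-47/72, 5/9)
obs 3: x=2 → posterior Normal(-7/92, 10/23)
obs 4: x=2 → posterior Normal(33/112, 5/14)
obs 5: x=3/2 → posterior Normal(21/44, 10/33)
obs 6: x=3 → posterior Normal(123/152, 5/19)
obs 7: x=-3/2 → posterior Normal(93/172, 10/43)

mu_0=93/172, tau_0^2=10/43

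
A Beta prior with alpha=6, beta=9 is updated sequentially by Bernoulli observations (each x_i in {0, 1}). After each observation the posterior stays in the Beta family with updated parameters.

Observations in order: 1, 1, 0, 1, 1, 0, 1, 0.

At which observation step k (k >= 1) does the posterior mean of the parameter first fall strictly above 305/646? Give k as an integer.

obs 1: x=1 → posterior Beta(7, 9)
obs 2: x=1 → posterior Beta(8, 9)
obs 3: x=0 → posterior Beta(8, 10)
obs 4: x=1 → posterior Beta(9, 10)
obs 5: x=1 → posterior Beta(10, 10)
obs 6: x=0 → posterior Beta(10, 11)
obs 7: x=1 → posterior Beta(11, 11)
obs 8: x=0 → posterior Beta(11, 12)

k = 4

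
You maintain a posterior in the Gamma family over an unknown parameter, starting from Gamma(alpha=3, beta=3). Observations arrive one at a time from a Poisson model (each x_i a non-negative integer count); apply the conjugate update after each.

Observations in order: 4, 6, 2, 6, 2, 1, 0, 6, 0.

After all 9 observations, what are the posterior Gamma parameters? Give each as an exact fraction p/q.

obs 1: x=4 → posterior Gamma(7, 4)
obs 2: x=6 → posterior Gamma(13, 5)
obs 3: x=2 → posterior Gamma(15, 6)
obs 4: x=6 → posterior Gamma(21, 7)
obs 5: x=2 → posterior Gamma(23, 8)
obs 6: x=1 → posterior Gamma(24, 9)
obs 7: x=0 → posterior Gamma(24, 10)
obs 8: x=6 → posterior Gamma(30, 11)
obs 9: x=0 → posterior Gamma(30, 12)

alpha=30, beta=12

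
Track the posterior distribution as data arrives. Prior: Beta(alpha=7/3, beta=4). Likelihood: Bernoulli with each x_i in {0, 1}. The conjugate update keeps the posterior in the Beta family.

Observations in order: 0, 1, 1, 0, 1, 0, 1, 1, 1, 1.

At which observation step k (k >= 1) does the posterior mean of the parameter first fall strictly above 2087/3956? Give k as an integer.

obs 1: x=0 → posterior Beta(7/3, 5)
obs 2: x=1 → posterior Beta(10/3, 5)
obs 3: x=1 → posterior Beta(13/3, 5)
obs 4: x=0 → posterior Beta(13/3, 6)
obs 5: x=1 → posterior Beta(16/3, 6)
obs 6: x=0 → posterior Beta(16/3, 7)
obs 7: x=1 → posterior Beta(19/3, 7)
obs 8: x=1 → posterior Beta(22/3, 7)
obs 9: x=1 → posterior Beta(25/3, 7)
obs 10: x=1 → posterior Beta(28/3, 7)

k = 9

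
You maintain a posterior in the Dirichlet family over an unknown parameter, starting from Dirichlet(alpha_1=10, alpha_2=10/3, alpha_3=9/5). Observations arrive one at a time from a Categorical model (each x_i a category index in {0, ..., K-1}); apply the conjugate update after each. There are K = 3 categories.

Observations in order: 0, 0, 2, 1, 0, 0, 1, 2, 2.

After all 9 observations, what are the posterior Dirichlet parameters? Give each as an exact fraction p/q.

alpha_1=14, alpha_2=16/3, alpha_3=24/5

obs 1: x=0 → posterior Dirichlet(11, 10/3, 9/5)
obs 2: x=0 → posterior Dirichlet(12, 10/3, 9/5)
obs 3: x=2 → posterior Dirichlet(12, 10/3, 14/5)
obs 4: x=1 → posterior Dirichlet(12, 13/3, 14/5)
obs 5: x=0 → posterior Dirichlet(13, 13/3, 14/5)
obs 6: x=0 → posterior Dirichlet(14, 13/3, 14/5)
obs 7: x=1 → posterior Dirichlet(14, 16/3, 14/5)
obs 8: x=2 → posterior Dirichlet(14, 16/3, 19/5)
obs 9: x=2 → posterior Dirichlet(14, 16/3, 24/5)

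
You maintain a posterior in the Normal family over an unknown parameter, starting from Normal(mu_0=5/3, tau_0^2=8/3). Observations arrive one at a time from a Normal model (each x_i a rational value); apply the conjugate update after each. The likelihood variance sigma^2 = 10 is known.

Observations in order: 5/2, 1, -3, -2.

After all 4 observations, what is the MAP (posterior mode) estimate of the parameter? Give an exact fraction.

obs 1: x=5/2 → posterior Normal(35/19, 40/19)
obs 2: x=1 → posterior Normal(39/23, 40/23)
obs 3: x=-3 → posterior Normal(1, 40/27)
obs 4: x=-2 → posterior Normal(19/31, 40/31)

19/31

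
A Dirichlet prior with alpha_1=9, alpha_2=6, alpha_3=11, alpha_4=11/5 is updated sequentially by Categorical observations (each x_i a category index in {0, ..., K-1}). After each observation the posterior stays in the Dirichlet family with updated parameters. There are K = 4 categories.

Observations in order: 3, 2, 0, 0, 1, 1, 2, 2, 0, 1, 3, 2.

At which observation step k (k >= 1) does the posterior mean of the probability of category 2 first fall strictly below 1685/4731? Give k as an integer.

obs 1: x=3 → posterior Dirichlet(9, 6, 11, 16/5)
obs 2: x=2 → posterior Dirichlet(9, 6, 12, 16/5)
obs 3: x=0 → posterior Dirichlet(10, 6, 12, 16/5)
obs 4: x=0 → posterior Dirichlet(11, 6, 12, 16/5)
obs 5: x=1 → posterior Dirichlet(11, 7, 12, 16/5)
obs 6: x=1 → posterior Dirichlet(11, 8, 12, 16/5)
obs 7: x=2 → posterior Dirichlet(11, 8, 13, 16/5)
obs 8: x=2 → posterior Dirichlet(11, 8, 14, 16/5)
obs 9: x=0 → posterior Dirichlet(12, 8, 14, 16/5)
obs 10: x=1 → posterior Dirichlet(12, 9, 14, 16/5)
obs 11: x=3 → posterior Dirichlet(12, 9, 14, 21/5)
obs 12: x=2 → posterior Dirichlet(12, 9, 15, 21/5)

k = 6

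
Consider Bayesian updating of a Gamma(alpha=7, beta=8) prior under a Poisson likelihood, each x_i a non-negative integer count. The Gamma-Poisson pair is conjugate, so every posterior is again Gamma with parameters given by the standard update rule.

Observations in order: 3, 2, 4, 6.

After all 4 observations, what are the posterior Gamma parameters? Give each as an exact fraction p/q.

obs 1: x=3 → posterior Gamma(10, 9)
obs 2: x=2 → posterior Gamma(12, 10)
obs 3: x=4 → posterior Gamma(16, 11)
obs 4: x=6 → posterior Gamma(22, 12)

alpha=22, beta=12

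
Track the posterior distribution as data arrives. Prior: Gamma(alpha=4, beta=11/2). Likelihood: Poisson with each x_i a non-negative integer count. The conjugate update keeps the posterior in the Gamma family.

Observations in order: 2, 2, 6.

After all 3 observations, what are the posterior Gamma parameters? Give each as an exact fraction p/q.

obs 1: x=2 → posterior Gamma(6, 13/2)
obs 2: x=2 → posterior Gamma(8, 15/2)
obs 3: x=6 → posterior Gamma(14, 17/2)

alpha=14, beta=17/2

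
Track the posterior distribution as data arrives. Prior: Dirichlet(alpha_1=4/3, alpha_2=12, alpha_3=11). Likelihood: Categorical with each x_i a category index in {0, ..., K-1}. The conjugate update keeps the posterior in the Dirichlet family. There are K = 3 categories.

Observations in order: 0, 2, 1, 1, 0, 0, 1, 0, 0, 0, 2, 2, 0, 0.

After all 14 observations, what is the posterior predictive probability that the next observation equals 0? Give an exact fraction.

obs 1: x=0 → posterior Dirichlet(7/3, 12, 11)
obs 2: x=2 → posterior Dirichlet(7/3, 12, 12)
obs 3: x=1 → posterior Dirichlet(7/3, 13, 12)
obs 4: x=1 → posterior Dirichlet(7/3, 14, 12)
obs 5: x=0 → posterior Dirichlet(10/3, 14, 12)
obs 6: x=0 → posterior Dirichlet(13/3, 14, 12)
obs 7: x=1 → posterior Dirichlet(13/3, 15, 12)
obs 8: x=0 → posterior Dirichlet(16/3, 15, 12)
obs 9: x=0 → posterior Dirichlet(19/3, 15, 12)
obs 10: x=0 → posterior Dirichlet(22/3, 15, 12)
obs 11: x=2 → posterior Dirichlet(22/3, 15, 13)
obs 12: x=2 → posterior Dirichlet(22/3, 15, 14)
obs 13: x=0 → posterior Dirichlet(25/3, 15, 14)
obs 14: x=0 → posterior Dirichlet(28/3, 15, 14)

28/115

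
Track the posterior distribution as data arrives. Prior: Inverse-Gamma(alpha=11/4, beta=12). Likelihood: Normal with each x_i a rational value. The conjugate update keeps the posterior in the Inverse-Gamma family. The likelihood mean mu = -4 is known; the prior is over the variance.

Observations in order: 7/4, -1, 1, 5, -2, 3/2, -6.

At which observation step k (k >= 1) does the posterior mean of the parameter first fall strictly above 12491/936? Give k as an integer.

k = 3

obs 1: x=7/4 → posterior Inverse-Gamma(13/4, 913/32)
obs 2: x=-1 → posterior Inverse-Gamma(15/4, 1057/32)
obs 3: x=1 → posterior Inverse-Gamma(17/4, 1457/32)
obs 4: x=5 → posterior Inverse-Gamma(19/4, 2753/32)
obs 5: x=-2 → posterior Inverse-Gamma(21/4, 2817/32)
obs 6: x=3/2 → posterior Inverse-Gamma(23/4, 3301/32)
obs 7: x=-6 → posterior Inverse-Gamma(25/4, 3365/32)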